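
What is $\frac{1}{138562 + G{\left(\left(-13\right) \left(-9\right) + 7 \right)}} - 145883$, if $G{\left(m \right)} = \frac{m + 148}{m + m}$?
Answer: $- \frac{626634007617}{4295456} \approx -1.4588 \cdot 10^{5}$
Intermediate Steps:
$G{\left(m \right)} = \frac{148 + m}{2 m}$
$\frac{1}{138562 + G{\left(\left(-13\right) \left(-9\right) + 7 \right)}} - 145883 = \frac{1}{138562 + \frac{148 + \left(\left(-13\right) \left(-9\right) + 7\right)}{2 \left(\left(-13\right) \left(-9\right) + 7\right)}} - 145883 = \frac{1}{138562 + \frac{148 + \left(117 + 7\right)}{2 \left(117 + 7\right)}} - 145883 = \frac{1}{138562 + \frac{148 + 124}{2 \cdot 124}} - 145883 = \frac{1}{138562 + \frac{1}{2} \cdot \frac{1}{124} \cdot 272} - 145883 = \frac{1}{138562 + \frac{34}{31}} - 145883 = \frac{1}{\frac{4295456}{31}} - 145883 = \frac{31}{4295456} - 145883 = - \frac{626634007617}{4295456}$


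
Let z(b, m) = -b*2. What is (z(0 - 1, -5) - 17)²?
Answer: 225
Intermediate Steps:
z(b, m) = -2*b
(z(0 - 1, -5) - 17)² = (-2*(0 - 1) - 17)² = (-2*(-1) - 17)² = (2 - 17)² = (-15)² = 225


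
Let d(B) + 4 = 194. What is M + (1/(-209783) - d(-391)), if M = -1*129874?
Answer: -27285216113/209783 ≈ -1.3006e+5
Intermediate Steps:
d(B) = 190 (d(B) = -4 + 194 = 190)
M = -129874
M + (1/(-209783) - d(-391)) = -129874 + (1/(-209783) - 1*190) = -129874 + (-1/209783 - 190) = -129874 - 39858771/209783 = -27285216113/209783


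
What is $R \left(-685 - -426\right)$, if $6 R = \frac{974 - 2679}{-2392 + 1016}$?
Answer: $- \frac{441595}{8256} \approx -53.488$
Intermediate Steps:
$R = \frac{1705}{8256}$ ($R = \frac{\left(974 - 2679\right) \frac{1}{-2392 + 1016}}{6} = \frac{\left(-1705\right) \frac{1}{-1376}}{6} = \frac{\left(-1705\right) \left(- \frac{1}{1376}\right)}{6} = \frac{1}{6} \cdot \frac{1705}{1376} = \frac{1705}{8256} \approx 0.20652$)
$R \left(-685 - -426\right) = \frac{1705 \left(-685 - -426\right)}{8256} = \frac{1705 \left(-685 + 426\right)}{8256} = \frac{1705}{8256} \left(-259\right) = - \frac{441595}{8256}$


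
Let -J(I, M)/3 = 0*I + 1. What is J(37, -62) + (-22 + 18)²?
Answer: 13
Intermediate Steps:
J(I, M) = -3 (J(I, M) = -3*(0*I + 1) = -3*(0 + 1) = -3*1 = -3)
J(37, -62) + (-22 + 18)² = -3 + (-22 + 18)² = -3 + (-4)² = -3 + 16 = 13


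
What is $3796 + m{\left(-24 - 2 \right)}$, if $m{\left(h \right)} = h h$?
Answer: $4472$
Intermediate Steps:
$m{\left(h \right)} = h^{2}$
$3796 + m{\left(-24 - 2 \right)} = 3796 + \left(-24 - 2\right)^{2} = 3796 + \left(-26\right)^{2} = 3796 + 676 = 4472$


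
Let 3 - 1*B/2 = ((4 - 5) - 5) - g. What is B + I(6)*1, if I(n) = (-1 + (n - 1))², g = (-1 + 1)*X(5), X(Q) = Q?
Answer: 34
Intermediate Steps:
g = 0 (g = (-1 + 1)*5 = 0*5 = 0)
I(n) = (-2 + n)² (I(n) = (-1 + (-1 + n))² = (-2 + n)²)
B = 18 (B = 6 - 2*(((4 - 5) - 5) - 1*0) = 6 - 2*((-1 - 5) + 0) = 6 - 2*(-6 + 0) = 6 - 2*(-6) = 6 + 12 = 18)
B + I(6)*1 = 18 + (-2 + 6)²*1 = 18 + 4²*1 = 18 + 16*1 = 18 + 16 = 34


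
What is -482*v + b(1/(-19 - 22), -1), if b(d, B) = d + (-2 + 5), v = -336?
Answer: 6640154/41 ≈ 1.6196e+5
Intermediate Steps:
b(d, B) = 3 + d (b(d, B) = d + 3 = 3 + d)
-482*v + b(1/(-19 - 22), -1) = -482*(-336) + (3 + 1/(-19 - 22)) = 161952 + (3 + 1/(-41)) = 161952 + (3 - 1/41) = 161952 + 122/41 = 6640154/41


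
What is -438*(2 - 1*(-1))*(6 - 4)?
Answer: -2628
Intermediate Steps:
-438*(2 - 1*(-1))*(6 - 4) = -438*(2 + 1)*2 = -1314*2 = -438*6 = -2628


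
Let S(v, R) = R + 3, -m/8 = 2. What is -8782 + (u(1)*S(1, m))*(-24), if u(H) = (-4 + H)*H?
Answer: -9718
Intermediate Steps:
u(H) = H*(-4 + H)
m = -16 (m = -8*2 = -16)
S(v, R) = 3 + R
-8782 + (u(1)*S(1, m))*(-24) = -8782 + ((1*(-4 + 1))*(3 - 16))*(-24) = -8782 + ((1*(-3))*(-13))*(-24) = -8782 - 3*(-13)*(-24) = -8782 + 39*(-24) = -8782 - 936 = -9718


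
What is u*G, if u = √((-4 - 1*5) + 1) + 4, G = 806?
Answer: 3224 + 1612*I*√2 ≈ 3224.0 + 2279.7*I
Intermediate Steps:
u = 4 + 2*I*√2 (u = √((-4 - 5) + 1) + 4 = √(-9 + 1) + 4 = √(-8) + 4 = 2*I*√2 + 4 = 4 + 2*I*√2 ≈ 4.0 + 2.8284*I)
u*G = (4 + 2*I*√2)*806 = 3224 + 1612*I*√2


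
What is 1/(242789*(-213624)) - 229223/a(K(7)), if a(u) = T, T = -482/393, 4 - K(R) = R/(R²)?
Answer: 2336145004573680611/12499599317976 ≈ 1.8690e+5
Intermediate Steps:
K(R) = 4 - 1/R (K(R) = 4 - R/(R²) = 4 - R/R² = 4 - 1/R)
T = -482/393 (T = -482*1/393 = -482/393 ≈ -1.2265)
a(u) = -482/393
1/(242789*(-213624)) - 229223/a(K(7)) = 1/(242789*(-213624)) - 229223/(-482/393) = (1/242789)*(-1/213624) - 229223*(-393/482) = -1/51865557336 + 90084639/482 = 2336145004573680611/12499599317976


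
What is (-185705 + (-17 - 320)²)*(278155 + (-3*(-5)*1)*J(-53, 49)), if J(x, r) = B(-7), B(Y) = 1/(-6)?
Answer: -20064808740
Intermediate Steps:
B(Y) = -⅙
J(x, r) = -⅙
(-185705 + (-17 - 320)²)*(278155 + (-3*(-5)*1)*J(-53, 49)) = (-185705 + (-17 - 320)²)*(278155 + (-3*(-5)*1)*(-⅙)) = (-185705 + (-337)²)*(278155 + (15*1)*(-⅙)) = (-185705 + 113569)*(278155 + 15*(-⅙)) = -72136*(278155 - 5/2) = -72136*556305/2 = -20064808740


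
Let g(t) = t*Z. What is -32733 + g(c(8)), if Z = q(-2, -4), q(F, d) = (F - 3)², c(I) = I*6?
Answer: -31533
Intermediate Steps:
c(I) = 6*I
q(F, d) = (-3 + F)²
Z = 25 (Z = (-3 - 2)² = (-5)² = 25)
g(t) = 25*t (g(t) = t*25 = 25*t)
-32733 + g(c(8)) = -32733 + 25*(6*8) = -32733 + 25*48 = -32733 + 1200 = -31533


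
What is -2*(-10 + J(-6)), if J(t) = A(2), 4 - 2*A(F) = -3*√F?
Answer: 16 - 3*√2 ≈ 11.757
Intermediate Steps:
A(F) = 2 + 3*√F/2 (A(F) = 2 - (-3)*√F/2 = 2 + 3*√F/2)
J(t) = 2 + 3*√2/2
-2*(-10 + J(-6)) = -2*(-10 + (2 + 3*√2/2)) = -2*(-8 + 3*√2/2) = 16 - 3*√2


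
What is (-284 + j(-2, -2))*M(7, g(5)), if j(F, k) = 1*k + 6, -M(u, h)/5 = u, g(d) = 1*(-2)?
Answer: 9800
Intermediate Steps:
g(d) = -2
M(u, h) = -5*u
j(F, k) = 6 + k (j(F, k) = k + 6 = 6 + k)
(-284 + j(-2, -2))*M(7, g(5)) = (-284 + (6 - 2))*(-5*7) = (-284 + 4)*(-35) = -280*(-35) = 9800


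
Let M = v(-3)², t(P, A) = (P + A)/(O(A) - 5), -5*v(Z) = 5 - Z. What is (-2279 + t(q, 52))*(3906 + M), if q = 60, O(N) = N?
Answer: -10455495714/1175 ≈ -8.8983e+6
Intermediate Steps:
v(Z) = -1 + Z/5 (v(Z) = -(5 - Z)/5 = -1 + Z/5)
t(P, A) = (A + P)/(-5 + A) (t(P, A) = (P + A)/(A - 5) = (A + P)/(-5 + A))
M = 64/25 (M = (-1 + (⅕)*(-3))² = (-1 - ⅗)² = (-8/5)² = 64/25 ≈ 2.5600)
(-2279 + t(q, 52))*(3906 + M) = (-2279 + (52 + 60)/(-5 + 52))*(3906 + 64/25) = (-2279 + 112/47)*(97714/25) = -107001/47*97714/25 = -10455495714/1175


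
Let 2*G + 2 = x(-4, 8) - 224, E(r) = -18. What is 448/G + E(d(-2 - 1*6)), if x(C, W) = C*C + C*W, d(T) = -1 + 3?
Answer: -2626/121 ≈ -21.702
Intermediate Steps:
d(T) = 2
x(C, W) = C² + C*W
G = -121 (G = -1 + (-4*(-4 + 8) - 224)/2 = -1 + (-4*4 - 224)/2 = -1 + (-16 - 224)/2 = -1 + (½)*(-240) = -1 - 120 = -121)
448/G + E(d(-2 - 1*6)) = 448/(-121) - 18 = 448*(-1/121) - 18 = -448/121 - 18 = -2626/121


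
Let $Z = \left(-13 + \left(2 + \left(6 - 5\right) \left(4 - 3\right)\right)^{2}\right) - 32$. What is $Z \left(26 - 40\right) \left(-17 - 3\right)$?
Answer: $-10080$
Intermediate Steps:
$Z = -36$ ($Z = \left(-13 + \left(2 + 1 \cdot 1\right)^{2}\right) - 32 = \left(-13 + \left(2 + 1\right)^{2}\right) - 32 = \left(-13 + 3^{2}\right) - 32 = \left(-13 + 9\right) - 32 = -4 - 32 = -36$)
$Z \left(26 - 40\right) \left(-17 - 3\right) = - 36 \left(26 - 40\right) \left(-17 - 3\right) = \left(-36\right) \left(-14\right) \left(-20\right) = 504 \left(-20\right) = -10080$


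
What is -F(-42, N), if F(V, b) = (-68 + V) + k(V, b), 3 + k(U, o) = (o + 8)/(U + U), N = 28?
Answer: 794/7 ≈ 113.43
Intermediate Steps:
k(U, o) = -3 + (8 + o)/(2*U) (k(U, o) = -3 + (o + 8)/(U + U) = -3 + (8 + o)/((2*U)) = -3 + (8 + o)*(1/(2*U)) = -3 + (8 + o)/(2*U))
F(V, b) = -68 + V + (8 + b - 6*V)/(2*V) (F(V, b) = (-68 + V) + (8 + b - 6*V)/(2*V) = -68 + V + (8 + b - 6*V)/(2*V))
-F(-42, N) = -(-71 - 42 + 4/(-42) + (½)*28/(-42)) = -(-71 - 42 + 4*(-1/42) + (½)*28*(-1/42)) = -(-71 - 42 - 2/21 - ⅓) = -1*(-794/7) = 794/7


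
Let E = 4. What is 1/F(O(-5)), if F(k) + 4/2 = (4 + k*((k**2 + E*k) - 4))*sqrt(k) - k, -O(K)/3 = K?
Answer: 17/266999126 + 4219*sqrt(15)/266999126 ≈ 6.1263e-5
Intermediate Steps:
O(K) = -3*K
F(k) = -2 - k + sqrt(k)*(4 + k*(-4 + k**2 + 4*k)) (F(k) = -2 + ((4 + k*((k**2 + 4*k) - 4))*sqrt(k) - k) = -2 + ((4 + k*(-4 + k**2 + 4*k))*sqrt(k) - k) = -2 + (sqrt(k)*(4 + k*(-4 + k**2 + 4*k)) - k) = -2 + (-k + sqrt(k)*(4 + k*(-4 + k**2 + 4*k))) = -2 - k + sqrt(k)*(4 + k*(-4 + k**2 + 4*k)))
1/F(O(-5)) = 1/(-2 + (-3*(-5))**(7/2) - (-3)*(-5) - 4*15*sqrt(15) + 4*sqrt(-3*(-5)) + 4*(-3*(-5))**(5/2)) = 1/(-2 + 15**(7/2) - 1*15 - 60*sqrt(15) + 4*sqrt(15) + 4*15**(5/2)) = 1/(-2 + 3375*sqrt(15) - 15 - 60*sqrt(15) + 4*sqrt(15) + 4*(225*sqrt(15))) = 1/(-2 + 3375*sqrt(15) - 15 - 60*sqrt(15) + 4*sqrt(15) + 900*sqrt(15)) = 1/(-17 + 4219*sqrt(15))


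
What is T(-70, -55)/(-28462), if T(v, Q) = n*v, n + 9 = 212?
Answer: 1015/2033 ≈ 0.49926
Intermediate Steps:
n = 203 (n = -9 + 212 = 203)
T(v, Q) = 203*v
T(-70, -55)/(-28462) = (203*(-70))/(-28462) = -14210*(-1/28462) = 1015/2033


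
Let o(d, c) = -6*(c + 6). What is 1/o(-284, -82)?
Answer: 1/456 ≈ 0.0021930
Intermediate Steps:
o(d, c) = -36 - 6*c (o(d, c) = -6*(6 + c) = -36 - 6*c)
1/o(-284, -82) = 1/(-36 - 6*(-82)) = 1/(-36 + 492) = 1/456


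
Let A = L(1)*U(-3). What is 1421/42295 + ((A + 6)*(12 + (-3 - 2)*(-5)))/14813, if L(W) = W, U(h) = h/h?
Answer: 32003678/626515835 ≈ 0.051082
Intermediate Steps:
U(h) = 1
A = 1 (A = 1*1 = 1)
1421/42295 + ((A + 6)*(12 + (-3 - 2)*(-5)))/14813 = 1421/42295 + ((1 + 6)*(12 + (-3 - 2)*(-5)))/14813 = 1421*(1/42295) + (7*(12 - 5*(-5)))*(1/14813) = 1421/42295 + (7*(12 + 25))*(1/14813) = 1421/42295 + (7*37)*(1/14813) = 1421/42295 + 259*(1/14813) = 1421/42295 + 259/14813 = 32003678/626515835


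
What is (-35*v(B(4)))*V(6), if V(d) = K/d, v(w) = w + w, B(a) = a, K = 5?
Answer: -700/3 ≈ -233.33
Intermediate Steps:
v(w) = 2*w
V(d) = 5/d
(-35*v(B(4)))*V(6) = (-70*4)*(5/6) = (-35*8)*(5*(⅙)) = -280*⅚ = -700/3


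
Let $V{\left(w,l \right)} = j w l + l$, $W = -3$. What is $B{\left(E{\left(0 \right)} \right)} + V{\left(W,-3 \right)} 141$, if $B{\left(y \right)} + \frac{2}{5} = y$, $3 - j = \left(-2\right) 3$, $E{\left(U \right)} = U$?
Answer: $\frac{54988}{5} \approx 10998.0$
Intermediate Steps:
$j = 9$ ($j = 3 - \left(-2\right) 3 = 3 - -6 = 3 + 6 = 9$)
$V{\left(w,l \right)} = l + 9 l w$ ($V{\left(w,l \right)} = 9 w l + l = 9 l w + l = l + 9 l w$)
$B{\left(y \right)} = - \frac{2}{5} + y$
$B{\left(E{\left(0 \right)} \right)} + V{\left(W,-3 \right)} 141 = \left(- \frac{2}{5} + 0\right) + - 3 \left(1 + 9 \left(-3\right)\right) 141 = - \frac{2}{5} + - 3 \left(1 - 27\right) 141 = - \frac{2}{5} + \left(-3\right) \left(-26\right) 141 = - \frac{2}{5} + 78 \cdot 141 = - \frac{2}{5} + 10998 = \frac{54988}{5}$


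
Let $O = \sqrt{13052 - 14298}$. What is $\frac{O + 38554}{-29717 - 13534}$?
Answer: $- \frac{38554}{43251} - \frac{i \sqrt{1246}}{43251} \approx -0.8914 - 0.00081614 i$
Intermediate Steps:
$O = i \sqrt{1246}$ ($O = \sqrt{-1246} = i \sqrt{1246} \approx 35.299 i$)
$\frac{O + 38554}{-29717 - 13534} = \frac{i \sqrt{1246} + 38554}{-29717 - 13534} = \frac{38554 + i \sqrt{1246}}{-43251} = \left(38554 + i \sqrt{1246}\right) \left(- \frac{1}{43251}\right) = - \frac{38554}{43251} - \frac{i \sqrt{1246}}{43251}$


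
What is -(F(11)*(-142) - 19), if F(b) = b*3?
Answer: 4705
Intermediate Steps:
F(b) = 3*b
-(F(11)*(-142) - 19) = -((3*11)*(-142) - 19) = -(33*(-142) - 19) = -(-4686 - 19) = -1*(-4705) = 4705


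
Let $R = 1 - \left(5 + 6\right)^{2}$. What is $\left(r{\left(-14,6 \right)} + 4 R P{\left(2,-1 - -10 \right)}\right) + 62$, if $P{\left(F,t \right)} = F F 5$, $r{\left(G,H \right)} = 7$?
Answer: $-9531$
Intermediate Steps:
$P{\left(F,t \right)} = 5 F^{2}$ ($P{\left(F,t \right)} = F^{2} \cdot 5 = 5 F^{2}$)
$R = -120$ ($R = 1 - 11^{2} = 1 - 121 = -120$)
$\left(r{\left(-14,6 \right)} + 4 R P{\left(2,-1 - -10 \right)}\right) + 62 = \left(7 + 4 \left(-120\right) 5 \cdot 2^{2}\right) + 62 = \left(7 - 480 \cdot 5 \cdot 4\right) + 62 = \left(7 - 9600\right) + 62 = -9593 + 62 = -9531$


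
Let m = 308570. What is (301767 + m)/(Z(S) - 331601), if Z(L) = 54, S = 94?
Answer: -610337/331547 ≈ -1.8409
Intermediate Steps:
(301767 + m)/(Z(S) - 331601) = (301767 + 308570)/(54 - 331601) = 610337/(-331547) = 610337*(-1/331547) = -610337/331547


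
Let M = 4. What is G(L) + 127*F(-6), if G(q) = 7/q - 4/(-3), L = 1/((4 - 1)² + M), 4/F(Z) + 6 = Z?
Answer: 50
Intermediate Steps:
F(Z) = 4/(-6 + Z)
L = 1/13 (L = 1/((4 - 1)² + 4) = 1/(3² + 4) = 1/(9 + 4) = 1/13 ≈ 0.076923)
G(q) = 4/3 + 7/q (G(q) = 7/q - 4*(-⅓) = 7/q + 4/3 = 4/3 + 7/q)
G(L) + 127*F(-6) = (4/3 + 7/(1/13)) + 127*(4/(-6 - 6)) = (4/3 + 7*13) + 127*(4/(-12)) = (4/3 + 91) + 127*(4*(-1/12)) = 277/3 + 127*(-⅓) = 277/3 - 127/3 = 50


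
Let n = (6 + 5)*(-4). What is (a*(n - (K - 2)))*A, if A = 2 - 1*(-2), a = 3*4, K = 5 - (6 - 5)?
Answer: -2208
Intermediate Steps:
K = 4 (K = 5 - 1*1 = 5 - 1 = 4)
a = 12
n = -44 (n = 11*(-4) = -44)
A = 4 (A = 2 + 2 = 4)
(a*(n - (K - 2)))*A = (12*(-44 - (4 - 2)))*4 = (12*(-44 - 1*2))*4 = (12*(-44 - 2))*4 = (12*(-46))*4 = -552*4 = -2208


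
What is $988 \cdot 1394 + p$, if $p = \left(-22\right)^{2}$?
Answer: $1377756$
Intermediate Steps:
$p = 484$
$988 \cdot 1394 + p = 988 \cdot 1394 + 484 = 1377272 + 484 = 1377756$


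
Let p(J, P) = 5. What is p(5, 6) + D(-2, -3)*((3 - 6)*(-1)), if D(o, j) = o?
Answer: -1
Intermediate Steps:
p(5, 6) + D(-2, -3)*((3 - 6)*(-1)) = 5 - 2*(3 - 6)*(-1) = 5 - (-6)*(-1) = 5 - 2*3 = 5 - 6 = -1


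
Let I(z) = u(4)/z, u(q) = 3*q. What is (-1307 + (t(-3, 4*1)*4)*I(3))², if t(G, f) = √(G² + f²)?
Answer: 1505529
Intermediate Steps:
I(z) = 12/z (I(z) = (3*4)/z = 12/z)
(-1307 + (t(-3, 4*1)*4)*I(3))² = (-1307 + (√((-3)² + (4*1)²)*4)*(12/3))² = (-1307 + (√(9 + 4²)*4)*(12*(⅓)))² = (-1307 + (√(9 + 16)*4)*4)² = (-1307 + (√25*4)*4)² = (-1307 + (5*4)*4)² = (-1307 + 20*4)² = (-1307 + 80)² = (-1227)² = 1505529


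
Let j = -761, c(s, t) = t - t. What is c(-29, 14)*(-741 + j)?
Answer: 0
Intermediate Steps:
c(s, t) = 0
c(-29, 14)*(-741 + j) = 0*(-741 - 761) = 0*(-1502) = 0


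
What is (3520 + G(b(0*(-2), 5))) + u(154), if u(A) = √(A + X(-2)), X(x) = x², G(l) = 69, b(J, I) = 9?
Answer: 3589 + √158 ≈ 3601.6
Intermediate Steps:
u(A) = √(4 + A) (u(A) = √(A + (-2)²) = √(A + 4) = √(4 + A))
(3520 + G(b(0*(-2), 5))) + u(154) = (3520 + 69) + √(4 + 154) = 3589 + √158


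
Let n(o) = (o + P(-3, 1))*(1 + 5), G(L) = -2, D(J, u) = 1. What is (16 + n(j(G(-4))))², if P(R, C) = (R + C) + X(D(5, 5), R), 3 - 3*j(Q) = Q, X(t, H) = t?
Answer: 400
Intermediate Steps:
j(Q) = 1 - Q/3
P(R, C) = 1 + C + R (P(R, C) = (R + C) + 1 = (C + R) + 1 = 1 + C + R)
n(o) = -6 + 6*o (n(o) = (o + (1 + 1 - 3))*(1 + 5) = (o - 1)*6 = (-1 + o)*6 = -6 + 6*o)
(16 + n(j(G(-4))))² = (16 + (-6 + 6*(1 - ⅓*(-2))))² = (16 + (-6 + 6*(1 + ⅔)))² = (16 + (-6 + 6*(5/3)))² = (16 + (-6 + 10))² = (16 + 4)² = 20² = 400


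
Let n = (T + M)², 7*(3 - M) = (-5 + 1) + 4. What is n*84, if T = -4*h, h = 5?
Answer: 24276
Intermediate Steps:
M = 3 (M = 3 - ((-5 + 1) + 4)/7 = 3 - (-4 + 4)/7 = 3 - ⅐*0 = 3 + 0 = 3)
T = -20 (T = -4*5 = -20)
n = 289 (n = (-20 + 3)² = (-17)² = 289)
n*84 = 289*84 = 24276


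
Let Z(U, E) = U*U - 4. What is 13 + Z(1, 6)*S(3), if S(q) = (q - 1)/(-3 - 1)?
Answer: 29/2 ≈ 14.500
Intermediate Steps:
Z(U, E) = -4 + U**2 (Z(U, E) = U**2 - 4 = -4 + U**2)
S(q) = 1/4 - q/4 (S(q) = (-1 + q)/(-4) = (-1 + q)*(-1/4) = 1/4 - q/4)
13 + Z(1, 6)*S(3) = 13 + (-4 + 1**2)*(1/4 - 1/4*3) = 13 + (-4 + 1)*(1/4 - 3/4) = 13 - 3*(-1/2) = 13 + 3/2 = 29/2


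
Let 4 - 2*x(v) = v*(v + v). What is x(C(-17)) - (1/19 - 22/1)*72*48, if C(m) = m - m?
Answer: 1441190/19 ≈ 75852.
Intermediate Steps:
C(m) = 0
x(v) = 2 - v**2 (x(v) = 2 - v*(v + v)/2 = 2 - v*2*v/2 = 2 - v**2)
x(C(-17)) - (1/19 - 22/1)*72*48 = (2 - 1*0**2) - (1/19 - 22/1)*72*48 = (2 - 1*0) - (1*(1/19) - 22*1)*72*48 = (2 + 0) - (1/19 - 22)*72*48 = 2 - (-417/19*72)*48 = 2 - (-30024)*48/19 = 2 - 1*(-1441152/19) = 2 + 1441152/19 = 1441190/19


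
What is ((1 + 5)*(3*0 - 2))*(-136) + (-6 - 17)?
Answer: 1609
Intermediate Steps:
((1 + 5)*(3*0 - 2))*(-136) + (-6 - 17) = (6*(0 - 2))*(-136) - 23 = (6*(-2))*(-136) - 23 = -12*(-136) - 23 = 1632 - 23 = 1609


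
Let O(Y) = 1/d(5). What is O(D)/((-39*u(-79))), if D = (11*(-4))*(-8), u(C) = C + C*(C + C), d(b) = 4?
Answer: -1/1934868 ≈ -5.1683e-7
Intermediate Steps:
u(C) = C + 2*C**2 (u(C) = C + C*(2*C) = C + 2*C**2)
D = 352 (D = -44*(-8) = 352)
O(Y) = 1/4
O(D)/((-39*u(-79))) = 1/(4*((-(-3081)*(1 + 2*(-79))))) = 1/(4*((-(-3081)*(1 - 158)))) = 1/(4*((-(-3081)*(-157)))) = 1/(4*((-39*12403))) = (1/4)/(-483717) = (1/4)*(-1/483717) = -1/1934868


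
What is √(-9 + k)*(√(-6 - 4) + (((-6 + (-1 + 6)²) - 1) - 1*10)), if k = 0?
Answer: -3*√10 + 24*I ≈ -9.4868 + 24.0*I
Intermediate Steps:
√(-9 + k)*(√(-6 - 4) + (((-6 + (-1 + 6)²) - 1) - 1*10)) = √(-9 + 0)*(√(-6 - 4) + (((-6 + (-1 + 6)²) - 1) - 1*10)) = √(-9)*(√(-10) + (((-6 + 5²) - 1) - 10)) = (3*I)*(I*√10 + (((-6 + 25) - 1) - 10)) = (3*I)*(I*√10 + ((19 - 1) - 10)) = (3*I)*(I*√10 + (18 - 10)) = (3*I)*(I*√10 + 8) = (3*I)*(8 + I*√10) = 3*I*(8 + I*√10)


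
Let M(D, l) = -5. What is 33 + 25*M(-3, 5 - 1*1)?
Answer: -92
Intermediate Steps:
33 + 25*M(-3, 5 - 1*1) = 33 + 25*(-5) = 33 - 125 = -92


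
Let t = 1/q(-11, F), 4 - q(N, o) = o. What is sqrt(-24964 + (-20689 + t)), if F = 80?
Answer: I*sqrt(65922951)/38 ≈ 213.67*I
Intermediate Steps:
q(N, o) = 4 - o
t = -1/76 (t = 1/(4 - 1*80) = 1/(4 - 80) = 1/(-76) = -1/76 ≈ -0.013158)
sqrt(-24964 + (-20689 + t)) = sqrt(-24964 + (-20689 - 1/76)) = sqrt(-24964 - 1572365/76) = sqrt(-3469629/76) = I*sqrt(65922951)/38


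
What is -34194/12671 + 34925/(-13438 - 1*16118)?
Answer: -1453172539/374504076 ≈ -3.8803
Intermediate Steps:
-34194/12671 + 34925/(-13438 - 1*16118) = -34194*1/12671 + 34925/(-13438 - 16118) = -34194/12671 + 34925/(-29556) = -34194/12671 + 34925*(-1/29556) = -34194/12671 - 34925/29556 = -1453172539/374504076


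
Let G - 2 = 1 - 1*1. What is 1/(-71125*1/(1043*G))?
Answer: -2086/71125 ≈ -0.029329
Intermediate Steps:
G = 2 (G = 2 + (1 - 1*1) = 2 + (1 - 1) = 2 + 0 = 2)
1/(-71125*1/(1043*G)) = 1/(-71125/(1043*2)) = 1/(-71125/2086) = -2086/71125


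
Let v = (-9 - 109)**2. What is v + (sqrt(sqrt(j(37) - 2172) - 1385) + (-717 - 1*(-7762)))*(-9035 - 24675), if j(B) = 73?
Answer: -237473026 - 33710*sqrt(-1385 + I*sqrt(2099)) ≈ -2.3749e+8 - 1.2547e+6*I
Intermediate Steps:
v = 13924 (v = (-118)**2 = 13924)
v + (sqrt(sqrt(j(37) - 2172) - 1385) + (-717 - 1*(-7762)))*(-9035 - 24675) = 13924 + (sqrt(sqrt(73 - 2172) - 1385) + (-717 - 1*(-7762)))*(-9035 - 24675) = 13924 + (sqrt(sqrt(-2099) - 1385) + (-717 + 7762))*(-33710) = 13924 + (sqrt(I*sqrt(2099) - 1385) + 7045)*(-33710) = 13924 + (sqrt(-1385 + I*sqrt(2099)) + 7045)*(-33710) = 13924 + (7045 + sqrt(-1385 + I*sqrt(2099)))*(-33710) = 13924 + (-237486950 - 33710*sqrt(-1385 + I*sqrt(2099))) = -237473026 - 33710*sqrt(-1385 + I*sqrt(2099))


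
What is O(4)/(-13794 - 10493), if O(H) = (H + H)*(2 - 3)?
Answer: 8/24287 ≈ 0.00032939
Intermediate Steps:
O(H) = -2*H (O(H) = (2*H)*(-1) = -2*H)
O(4)/(-13794 - 10493) = (-2*4)/(-13794 - 10493) = -8/(-24287) = -1/24287*(-8) = 8/24287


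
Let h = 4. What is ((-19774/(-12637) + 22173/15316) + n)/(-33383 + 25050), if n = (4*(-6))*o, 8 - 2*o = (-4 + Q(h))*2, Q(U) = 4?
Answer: 1384429019/124064455172 ≈ 0.011159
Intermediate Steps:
o = 4 (o = 4 - (-4 + 4)*2/2 = 4 - 0*2 = 4 - 1/2*0 = 4 + 0 = 4)
n = -96 (n = (4*(-6))*4 = -24*4 = -96)
((-19774/(-12637) + 22173/15316) + n)/(-33383 + 25050) = ((-19774/(-12637) + 22173/15316) - 96)/(-33383 + 25050) = ((-19774*(-1/12637) + 22173*(1/15316)) - 96)/(-8333) = ((19774/12637 + 22173/15316) - 96)*(-1/8333) = (583058785/193548292 - 96)*(-1/8333) = -17997577247/193548292*(-1/8333) = 1384429019/124064455172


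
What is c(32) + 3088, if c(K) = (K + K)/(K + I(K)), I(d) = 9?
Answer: 126672/41 ≈ 3089.6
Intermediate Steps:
c(K) = 2*K/(9 + K) (c(K) = (K + K)/(K + 9) = (2*K)/(9 + K) = 2*K/(9 + K))
c(32) + 3088 = 2*32/(9 + 32) + 3088 = 2*32/41 + 3088 = 2*32*(1/41) + 3088 = 64/41 + 3088 = 126672/41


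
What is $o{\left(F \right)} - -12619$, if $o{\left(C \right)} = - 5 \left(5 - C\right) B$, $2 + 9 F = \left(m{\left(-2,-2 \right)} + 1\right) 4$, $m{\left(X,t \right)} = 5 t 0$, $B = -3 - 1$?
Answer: $\frac{114431}{9} \approx 12715.0$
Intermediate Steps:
$B = -4$
$m{\left(X,t \right)} = 0$
$F = \frac{2}{9}$ ($F = - \frac{2}{9} + \frac{\left(0 + 1\right) 4}{9} = - \frac{2}{9} + \frac{1 \cdot 4}{9} = - \frac{2}{9} + \frac{1}{9} \cdot 4 = - \frac{2}{9} + \frac{4}{9} = \frac{2}{9} \approx 0.22222$)
$o{\left(C \right)} = 100 - 20 C$ ($o{\left(C \right)} = - 5 \left(5 - C\right) \left(-4\right) = \left(-25 + 5 C\right) \left(-4\right) = 100 - 20 C$)
$o{\left(F \right)} - -12619 = \left(100 - \frac{40}{9}\right) - -12619 = \left(100 - \frac{40}{9}\right) + 12619 = \frac{860}{9} + 12619 = \frac{114431}{9}$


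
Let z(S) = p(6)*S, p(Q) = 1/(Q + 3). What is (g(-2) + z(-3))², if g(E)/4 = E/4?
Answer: 49/9 ≈ 5.4444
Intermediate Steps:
g(E) = E (g(E) = 4*(E/4) = E)
p(Q) = 1/(3 + Q)
z(S) = S/9 (z(S) = S/(3 + 6) = S/9)
(g(-2) + z(-3))² = (-2 + (⅑)*(-3))² = (-2 - ⅓)² = (-7/3)² = 49/9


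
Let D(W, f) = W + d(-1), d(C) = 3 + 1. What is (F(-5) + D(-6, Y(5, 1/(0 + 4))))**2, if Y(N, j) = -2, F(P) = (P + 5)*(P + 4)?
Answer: 4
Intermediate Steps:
F(P) = (4 + P)*(5 + P) (F(P) = (5 + P)*(4 + P) = (4 + P)*(5 + P))
d(C) = 4
D(W, f) = 4 + W (D(W, f) = W + 4 = 4 + W)
(F(-5) + D(-6, Y(5, 1/(0 + 4))))**2 = ((20 + (-5)**2 + 9*(-5)) + (4 - 6))**2 = ((20 + 25 - 45) - 2)**2 = (0 - 2)**2 = (-2)**2 = 4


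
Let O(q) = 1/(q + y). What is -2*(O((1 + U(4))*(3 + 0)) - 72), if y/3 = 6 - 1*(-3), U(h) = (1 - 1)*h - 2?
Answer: 1727/12 ≈ 143.92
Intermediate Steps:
U(h) = -2 (U(h) = 0*h - 2 = 0 - 2 = -2)
y = 27 (y = 3*(6 - 1*(-3)) = 3*(6 + 3) = 3*9 = 27)
O(q) = 1/(27 + q) (O(q) = 1/(q + 27) = 1/(27 + q))
-2*(O((1 + U(4))*(3 + 0)) - 72) = -2*(1/(27 + (1 - 2)*(3 + 0)) - 72) = -2*(1/(27 - 1*3) - 72) = -2*(1/(27 - 3) - 72) = -2*(1/24 - 72) = -2*(-1727/24) = 1727/12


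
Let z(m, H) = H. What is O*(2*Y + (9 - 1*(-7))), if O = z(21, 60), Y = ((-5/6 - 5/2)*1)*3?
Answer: -240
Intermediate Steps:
Y = -10 (Y = ((-5*⅙ - 5*½)*1)*3 = ((-⅚ - 5/2)*1)*3 = -10/3*1*3 = -10/3*3 = -10)
O = 60
O*(2*Y + (9 - 1*(-7))) = 60*(2*(-10) + (9 - 1*(-7))) = 60*(-20 + (9 + 7)) = 60*(-20 + 16) = 60*(-4) = -240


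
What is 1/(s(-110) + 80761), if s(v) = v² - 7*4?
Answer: 1/92833 ≈ 1.0772e-5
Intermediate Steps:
s(v) = -28 + v² (s(v) = v² - 28 = -28 + v²)
1/(s(-110) + 80761) = 1/((-28 + (-110)²) + 80761) = 1/((-28 + 12100) + 80761) = 1/(12072 + 80761) = 1/92833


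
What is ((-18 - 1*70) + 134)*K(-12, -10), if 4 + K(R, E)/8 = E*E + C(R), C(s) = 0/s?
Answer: 35328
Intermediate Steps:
C(s) = 0
K(R, E) = -32 + 8*E² (K(R, E) = -32 + 8*(E*E + 0) = -32 + 8*(E² + 0) = -32 + 8*E²)
((-18 - 1*70) + 134)*K(-12, -10) = ((-18 - 1*70) + 134)*(-32 + 8*(-10)²) = ((-18 - 70) + 134)*(-32 + 8*100) = (-88 + 134)*(-32 + 800) = 46*768 = 35328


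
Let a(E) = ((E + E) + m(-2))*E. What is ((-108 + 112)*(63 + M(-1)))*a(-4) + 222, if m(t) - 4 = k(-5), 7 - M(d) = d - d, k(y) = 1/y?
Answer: 4926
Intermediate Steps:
M(d) = 7 (M(d) = 7 - (d - d) = 7 - 1*0 = 7 + 0 = 7)
m(t) = 19/5 (m(t) = 4 + 1/(-5) = 4 - ⅕ = 19/5)
a(E) = E*(19/5 + 2*E) (a(E) = ((E + E) + 19/5)*E = (2*E + 19/5)*E = (19/5 + 2*E)*E = E*(19/5 + 2*E))
((-108 + 112)*(63 + M(-1)))*a(-4) + 222 = ((-108 + 112)*(63 + 7))*((⅕)*(-4)*(19 + 10*(-4))) + 222 = (4*70)*((⅕)*(-4)*(19 - 40)) + 222 = 280*((⅕)*(-4)*(-21)) + 222 = 280*(84/5) + 222 = 4704 + 222 = 4926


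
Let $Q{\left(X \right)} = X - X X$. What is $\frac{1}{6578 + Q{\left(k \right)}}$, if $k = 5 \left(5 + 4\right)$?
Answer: $\frac{1}{4598} \approx 0.00021749$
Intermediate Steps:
$k = 45$ ($k = 5 \cdot 9 = 45$)
$Q{\left(X \right)} = X - X^{2}$
$\frac{1}{6578 + Q{\left(k \right)}} = \frac{1}{6578 + 45 \left(1 - 45\right)} = \frac{1}{6578 + 45 \left(-44\right)} = \frac{1}{6578 - 1980} = \frac{1}{4598}$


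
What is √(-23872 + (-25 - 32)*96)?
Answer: 4*I*√1834 ≈ 171.3*I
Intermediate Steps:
√(-23872 + (-25 - 32)*96) = √(-23872 - 57*96) = √(-23872 - 5472) = √(-29344) = 4*I*√1834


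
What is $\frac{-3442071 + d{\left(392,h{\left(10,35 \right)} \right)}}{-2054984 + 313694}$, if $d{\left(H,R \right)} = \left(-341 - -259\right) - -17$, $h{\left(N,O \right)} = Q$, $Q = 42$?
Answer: $\frac{1721068}{870645} \approx 1.9768$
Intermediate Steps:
$h{\left(N,O \right)} = 42$
$d{\left(H,R \right)} = -65$ ($d{\left(H,R \right)} = \left(-341 + 259\right) + 17 = -82 + 17 = -65$)
$\frac{-3442071 + d{\left(392,h{\left(10,35 \right)} \right)}}{-2054984 + 313694} = \frac{-3442071 - 65}{-2054984 + 313694} = - \frac{3442136}{-1741290} = \left(-3442136\right) \left(- \frac{1}{1741290}\right) = \frac{1721068}{870645}$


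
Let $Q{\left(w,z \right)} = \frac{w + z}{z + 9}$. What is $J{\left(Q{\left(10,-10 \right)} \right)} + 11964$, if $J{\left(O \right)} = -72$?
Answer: $11892$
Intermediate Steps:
$Q{\left(w,z \right)} = \frac{w + z}{9 + z}$
$J{\left(Q{\left(10,-10 \right)} \right)} + 11964 = -72 + 11964 = 11892$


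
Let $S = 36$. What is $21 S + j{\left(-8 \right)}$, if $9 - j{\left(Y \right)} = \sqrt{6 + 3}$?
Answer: $762$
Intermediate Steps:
$j{\left(Y \right)} = 6$ ($j{\left(Y \right)} = 9 - \sqrt{6 + 3} = 9 - \sqrt{9} = 9 - 3 = 6$)
$21 S + j{\left(-8 \right)} = 21 \cdot 36 + 6 = 756 + 6 = 762$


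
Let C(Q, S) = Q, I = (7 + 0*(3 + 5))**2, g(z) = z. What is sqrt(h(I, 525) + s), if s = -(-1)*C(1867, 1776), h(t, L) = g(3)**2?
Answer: 2*sqrt(469) ≈ 43.313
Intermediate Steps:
I = 49 (I = (7 + 0*8)**2 = (7 + 0)**2 = 7**2 = 49)
h(t, L) = 9 (h(t, L) = 3**2 = 9)
s = 1867 (s = -(-1)*1867 = -1*(-1867) = 1867)
sqrt(h(I, 525) + s) = sqrt(9 + 1867) = sqrt(1876) = 2*sqrt(469)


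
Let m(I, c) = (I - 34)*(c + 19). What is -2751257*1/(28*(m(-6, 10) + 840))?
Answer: 2751257/8960 ≈ 307.06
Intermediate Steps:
m(I, c) = (-34 + I)*(19 + c)
-2751257*1/(28*(m(-6, 10) + 840)) = -2751257*1/(28*((-646 - 34*10 + 19*(-6) - 6*10) + 840)) = -2751257*1/(28*((-646 - 340 - 114 - 60) + 840)) = -2751257*1/(28*(-1160 + 840)) = -2751257/(28*(-320)) = -2751257/(-8960) = -2751257*(-1/8960) = 2751257/8960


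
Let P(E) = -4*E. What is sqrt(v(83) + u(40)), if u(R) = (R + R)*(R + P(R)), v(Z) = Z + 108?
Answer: 97*I ≈ 97.0*I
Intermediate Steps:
v(Z) = 108 + Z
u(R) = -6*R**2 (u(R) = (R + R)*(R - 4*R) = (2*R)*(-3*R) = -6*R**2)
sqrt(v(83) + u(40)) = sqrt((108 + 83) - 6*40**2) = sqrt(191 - 6*1600) = sqrt(191 - 9600) = sqrt(-9409) = 97*I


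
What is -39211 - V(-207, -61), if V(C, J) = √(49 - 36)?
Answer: -39211 - √13 ≈ -39215.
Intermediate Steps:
V(C, J) = √13
-39211 - V(-207, -61) = -39211 - √13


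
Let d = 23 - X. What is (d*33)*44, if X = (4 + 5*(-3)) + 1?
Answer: 47916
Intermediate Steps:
X = -10 (X = (4 - 15) + 1 = -11 + 1 = -10)
d = 33 (d = 23 - 1*(-10) = 23 + 10 = 33)
(d*33)*44 = (33*33)*44 = 1089*44 = 47916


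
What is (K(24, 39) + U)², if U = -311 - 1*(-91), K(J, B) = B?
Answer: 32761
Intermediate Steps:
U = -220 (U = -311 + 91 = -220)
(K(24, 39) + U)² = (39 - 220)² = (-181)² = 32761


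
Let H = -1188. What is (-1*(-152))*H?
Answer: -180576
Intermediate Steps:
(-1*(-152))*H = -1*(-152)*(-1188) = 152*(-1188) = -180576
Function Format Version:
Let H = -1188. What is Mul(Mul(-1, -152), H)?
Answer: -180576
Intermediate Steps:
Mul(Mul(-1, -152), H) = Mul(Mul(-1, -152), -1188) = Mul(152, -1188) = -180576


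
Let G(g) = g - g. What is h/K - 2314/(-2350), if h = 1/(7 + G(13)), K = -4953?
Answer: 40113172/40738425 ≈ 0.98465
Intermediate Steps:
G(g) = 0
h = ⅐ (h = 1/(7 + 0) = 1/7 = ⅐ ≈ 0.14286)
h/K - 2314/(-2350) = (⅐)/(-4953) - 2314/(-2350) = (⅐)*(-1/4953) - 2314*(-1/2350) = -1/34671 + 1157/1175 = 40113172/40738425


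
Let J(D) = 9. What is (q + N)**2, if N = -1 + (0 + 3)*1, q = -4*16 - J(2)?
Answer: 5041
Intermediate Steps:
q = -73 (q = -4*16 - 1*9 = -64 - 9 = -73)
N = 2 (N = -1 + 3*1 = -1 + 3 = 2)
(q + N)**2 = (-73 + 2)**2 = (-71)**2 = 5041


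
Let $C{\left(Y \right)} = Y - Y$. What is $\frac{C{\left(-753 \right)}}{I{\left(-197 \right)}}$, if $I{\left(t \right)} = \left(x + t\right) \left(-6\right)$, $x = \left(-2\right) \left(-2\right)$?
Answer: $0$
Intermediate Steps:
$x = 4$
$I{\left(t \right)} = -24 - 6 t$ ($I{\left(t \right)} = \left(4 + t\right) \left(-6\right) = -24 - 6 t$)
$C{\left(Y \right)} = 0$
$\frac{C{\left(-753 \right)}}{I{\left(-197 \right)}} = \frac{0}{-24 - -1182} = \frac{0}{-24 + 1182} = \frac{0}{1158} = 0 \cdot \frac{1}{1158} = 0$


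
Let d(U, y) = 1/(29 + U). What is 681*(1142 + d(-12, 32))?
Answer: 13221615/17 ≈ 7.7774e+5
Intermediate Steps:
681*(1142 + d(-12, 32)) = 681*(1142 + 1/(29 - 12)) = 681*(1142 + 1/17) = 681*(19415/17) = 13221615/17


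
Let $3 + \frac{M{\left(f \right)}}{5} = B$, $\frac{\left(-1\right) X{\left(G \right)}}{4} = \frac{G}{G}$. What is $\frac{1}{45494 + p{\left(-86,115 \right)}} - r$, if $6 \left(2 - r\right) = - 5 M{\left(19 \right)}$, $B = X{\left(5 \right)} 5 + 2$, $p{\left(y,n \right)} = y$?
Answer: $\frac{3882385}{45408} \approx 85.5$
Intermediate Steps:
$X{\left(G \right)} = -4$ ($X{\left(G \right)} = - 4 \frac{G}{G} = \left(-4\right) 1 = -4$)
$B = -18$ ($B = \left(-4\right) 5 + 2 = -20 + 2 = -18$)
$M{\left(f \right)} = -105$ ($M{\left(f \right)} = -15 + 5 \left(-18\right) = -15 - 90 = -105$)
$r = - \frac{171}{2}$ ($r = 2 - \frac{\left(-5\right) \left(-105\right)}{6} = 2 - \frac{175}{2} = - \frac{171}{2} \approx -85.5$)
$\frac{1}{45494 + p{\left(-86,115 \right)}} - r = \frac{1}{45494 - 86} - - \frac{171}{2} = \frac{1}{45408} + \frac{171}{2} = \frac{3882385}{45408}$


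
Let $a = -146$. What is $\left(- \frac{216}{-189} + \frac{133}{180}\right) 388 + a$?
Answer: $\frac{183997}{315} \approx 584.12$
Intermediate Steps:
$\left(- \frac{216}{-189} + \frac{133}{180}\right) 388 + a = \left(- \frac{216}{-189} + \frac{133}{180}\right) 388 - 146 = \left(\left(-216\right) \left(- \frac{1}{189}\right) + 133 \cdot \frac{1}{180}\right) 388 - 146 = \left(\frac{8}{7} + \frac{133}{180}\right) 388 - 146 = \frac{2371}{1260} \cdot 388 - 146 = \frac{229987}{315} - 146 = \frac{183997}{315}$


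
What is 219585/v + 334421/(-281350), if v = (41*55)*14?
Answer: 2561128439/444110975 ≈ 5.7669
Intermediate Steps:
v = 31570 (v = 2255*14 = 31570)
219585/v + 334421/(-281350) = 219585/31570 + 334421/(-281350) = 219585*(1/31570) + 334421*(-1/281350) = 43917/6314 - 334421/281350 = 2561128439/444110975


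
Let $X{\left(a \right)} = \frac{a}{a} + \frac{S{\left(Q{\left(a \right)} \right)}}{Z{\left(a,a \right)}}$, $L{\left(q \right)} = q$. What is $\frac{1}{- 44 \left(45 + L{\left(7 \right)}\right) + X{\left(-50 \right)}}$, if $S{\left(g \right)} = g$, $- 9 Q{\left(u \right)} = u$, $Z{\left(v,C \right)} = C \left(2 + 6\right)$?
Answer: $- \frac{72}{164665} \approx -0.00043725$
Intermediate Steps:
$Z{\left(v,C \right)} = 8 C$ ($Z{\left(v,C \right)} = C 8 = 8 C$)
$Q{\left(u \right)} = - \frac{u}{9}$
$X{\left(a \right)} = \frac{71}{72}$ ($X{\left(a \right)} = \frac{a}{a} + \frac{\left(- \frac{1}{9}\right) a}{8 a} = 1 + - \frac{a}{9} \frac{1}{8 a} = 1 - \frac{1}{72} = \frac{71}{72}$)
$\frac{1}{- 44 \left(45 + L{\left(7 \right)}\right) + X{\left(-50 \right)}} = \frac{1}{- 44 \left(45 + 7\right) + \frac{71}{72}} = \frac{1}{\left(-44\right) 52 + \frac{71}{72}} = \frac{1}{-2288 + \frac{71}{72}} = \frac{1}{- \frac{164665}{72}} = - \frac{72}{164665}$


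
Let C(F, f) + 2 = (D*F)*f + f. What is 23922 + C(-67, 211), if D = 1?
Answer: 9994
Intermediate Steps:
C(F, f) = -2 + f + F*f (C(F, f) = -2 + ((1*F)*f + f) = -2 + (F*f + f) = -2 + (f + F*f) = -2 + f + F*f)
23922 + C(-67, 211) = 23922 + (-2 + 211 - 67*211) = 23922 + (-2 + 211 - 14137) = 23922 - 13928 = 9994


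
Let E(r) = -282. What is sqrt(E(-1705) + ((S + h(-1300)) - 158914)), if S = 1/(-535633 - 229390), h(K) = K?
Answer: I*sqrt(93931919539907407)/765023 ≈ 400.62*I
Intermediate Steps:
S = -1/765023 (S = 1/(-765023) = -1/765023 ≈ -1.3071e-6)
sqrt(E(-1705) + ((S + h(-1300)) - 158914)) = sqrt(-282 + ((-1/765023 - 1300) - 158914)) = sqrt(-282 + (-994529901/765023 - 158914)) = sqrt(-282 - 122567394923/765023) = sqrt(-122783131409/765023) = I*sqrt(93931919539907407)/765023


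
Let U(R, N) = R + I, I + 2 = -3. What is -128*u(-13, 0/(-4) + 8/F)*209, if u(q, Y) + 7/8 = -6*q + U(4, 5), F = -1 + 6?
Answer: -2036496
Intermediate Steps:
I = -5 (I = -2 - 3 = -5)
F = 5
U(R, N) = -5 + R (U(R, N) = R - 5 = -5 + R)
u(q, Y) = -15/8 - 6*q (u(q, Y) = -7/8 + (-6*q + (-5 + 4)) = -7/8 + (-6*q - 1) = -7/8 + (-1 - 6*q) = -15/8 - 6*q)
-128*u(-13, 0/(-4) + 8/F)*209 = -128*(-15/8 - 6*(-13))*209 = -128*(-15/8 + 78)*209 = -128*609/8*209 = -9744*209 = -2036496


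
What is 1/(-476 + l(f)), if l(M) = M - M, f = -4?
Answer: -1/476 ≈ -0.0021008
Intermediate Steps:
l(M) = 0
1/(-476 + l(f)) = 1/(-476 + 0) = 1/(-476) = -1/476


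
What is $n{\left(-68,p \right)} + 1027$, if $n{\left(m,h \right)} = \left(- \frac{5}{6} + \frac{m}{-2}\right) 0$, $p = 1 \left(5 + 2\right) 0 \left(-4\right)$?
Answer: $1027$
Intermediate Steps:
$p = 0$ ($p = 1 \cdot 7 \cdot 0 \left(-4\right) = 7 \cdot 0 \left(-4\right) = 0 \left(-4\right) = 0$)
$n{\left(m,h \right)} = 0$ ($n{\left(m,h \right)} = \left(\left(-5\right) \frac{1}{6} + m \left(- \frac{1}{2}\right)\right) 0 = \left(- \frac{5}{6} - \frac{m}{2}\right) 0 = 0$)
$n{\left(-68,p \right)} + 1027 = 0 + 1027 = 1027$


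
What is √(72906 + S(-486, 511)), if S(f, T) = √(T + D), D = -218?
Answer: √(72906 + √293) ≈ 270.04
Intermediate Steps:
S(f, T) = √(-218 + T) (S(f, T) = √(T - 218) = √(-218 + T))
√(72906 + S(-486, 511)) = √(72906 + √(-218 + 511)) = √(72906 + √293)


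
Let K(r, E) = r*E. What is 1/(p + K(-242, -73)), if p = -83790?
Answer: -1/66124 ≈ -1.5123e-5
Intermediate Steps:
K(r, E) = E*r
1/(p + K(-242, -73)) = 1/(-83790 - 73*(-242)) = 1/(-83790 + 17666) = 1/(-66124) = -1/66124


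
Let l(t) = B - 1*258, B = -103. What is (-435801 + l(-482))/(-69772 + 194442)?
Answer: -218081/62335 ≈ -3.4985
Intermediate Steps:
l(t) = -361 (l(t) = -103 - 1*258 = -103 - 258 = -361)
(-435801 + l(-482))/(-69772 + 194442) = (-435801 - 361)/(-69772 + 194442) = -436162/124670 = -436162*1/124670 = -218081/62335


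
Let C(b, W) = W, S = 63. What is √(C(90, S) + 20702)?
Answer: √20765 ≈ 144.10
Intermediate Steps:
√(C(90, S) + 20702) = √(63 + 20702) = √20765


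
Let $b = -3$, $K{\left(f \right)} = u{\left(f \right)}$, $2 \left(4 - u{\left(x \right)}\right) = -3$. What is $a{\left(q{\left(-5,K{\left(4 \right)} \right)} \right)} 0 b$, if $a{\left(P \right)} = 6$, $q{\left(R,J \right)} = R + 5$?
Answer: $0$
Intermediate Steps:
$u{\left(x \right)} = \frac{11}{2}$ ($u{\left(x \right)} = 4 - - \frac{3}{2} = 4 + \frac{3}{2} = \frac{11}{2}$)
$K{\left(f \right)} = \frac{11}{2}$
$q{\left(R,J \right)} = 5 + R$
$a{\left(q{\left(-5,K{\left(4 \right)} \right)} \right)} 0 b = 6 \cdot 0 \left(-3\right) = 0 \left(-3\right) = 0$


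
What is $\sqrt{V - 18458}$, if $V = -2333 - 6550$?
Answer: $i \sqrt{27341} \approx 165.35 i$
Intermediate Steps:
$V = -8883$ ($V = -2333 - 6550 = -8883$)
$\sqrt{V - 18458} = \sqrt{-8883 - 18458} = \sqrt{-27341} = i \sqrt{27341}$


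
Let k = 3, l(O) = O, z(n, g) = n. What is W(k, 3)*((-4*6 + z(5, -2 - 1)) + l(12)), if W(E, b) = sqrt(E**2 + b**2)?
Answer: -21*sqrt(2) ≈ -29.698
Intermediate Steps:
W(k, 3)*((-4*6 + z(5, -2 - 1)) + l(12)) = sqrt(3**2 + 3**2)*((-4*6 + 5) + 12) = sqrt(9 + 9)*((-24 + 5) + 12) = sqrt(18)*(-19 + 12) = (3*sqrt(2))*(-7) = -21*sqrt(2)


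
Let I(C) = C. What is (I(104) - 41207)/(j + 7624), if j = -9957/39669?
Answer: -543504969/100808833 ≈ -5.3914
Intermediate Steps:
j = -3319/13223 (j = -9957*1/39669 = -3319/13223 ≈ -0.25100)
(I(104) - 41207)/(j + 7624) = (104 - 41207)/(-3319/13223 + 7624) = -41103/100808833/13223 = -41103*13223/100808833 = -543504969/100808833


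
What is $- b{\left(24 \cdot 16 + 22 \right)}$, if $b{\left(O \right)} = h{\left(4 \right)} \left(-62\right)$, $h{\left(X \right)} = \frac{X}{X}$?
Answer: $62$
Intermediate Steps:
$h{\left(X \right)} = 1$
$b{\left(O \right)} = -62$ ($b{\left(O \right)} = 1 \left(-62\right) = -62$)
$- b{\left(24 \cdot 16 + 22 \right)} = \left(-1\right) \left(-62\right) = 62$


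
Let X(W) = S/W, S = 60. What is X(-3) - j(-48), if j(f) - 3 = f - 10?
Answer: 35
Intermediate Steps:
j(f) = -7 + f (j(f) = 3 + (f - 10) = 3 + (-10 + f) = -7 + f)
X(W) = 60/W
X(-3) - j(-48) = 60/(-3) - (-7 - 48) = 60*(-⅓) - 1*(-55) = -20 + 55 = 35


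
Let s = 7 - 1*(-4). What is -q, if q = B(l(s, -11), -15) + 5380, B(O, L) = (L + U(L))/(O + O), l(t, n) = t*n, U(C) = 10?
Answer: -1301965/242 ≈ -5380.0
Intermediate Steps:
s = 11 (s = 7 + 4 = 11)
l(t, n) = n*t
B(O, L) = (10 + L)/(2*O) (B(O, L) = (L + 10)/(O + O) = (10 + L)/((2*O)) = (10 + L)*(1/(2*O)) = (10 + L)/(2*O))
q = 1301965/242 (q = (10 - 15)/(2*((-11*11))) + 5380 = (1/2)*(-5)/(-121) + 5380 = (1/2)*(-1/121)*(-5) + 5380 = 5/242 + 5380 = 1301965/242 ≈ 5380.0)
-q = -1*1301965/242 = -1301965/242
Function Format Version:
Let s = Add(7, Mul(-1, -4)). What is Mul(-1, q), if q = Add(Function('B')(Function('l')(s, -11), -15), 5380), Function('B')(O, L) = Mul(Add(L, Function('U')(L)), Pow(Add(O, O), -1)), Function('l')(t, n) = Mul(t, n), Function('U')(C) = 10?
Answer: Rational(-1301965, 242) ≈ -5380.0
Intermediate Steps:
s = 11 (s = Add(7, 4) = 11)
Function('l')(t, n) = Mul(n, t)
Function('B')(O, L) = Mul(Rational(1, 2), Pow(O, -1), Add(10, L)) (Function('B')(O, L) = Mul(Add(L, 10), Pow(Add(O, O), -1)) = Mul(Add(10, L), Pow(Mul(2, O), -1)) = Mul(Add(10, L), Mul(Rational(1, 2), Pow(O, -1))) = Mul(Rational(1, 2), Pow(O, -1), Add(10, L)))
q = Rational(1301965, 242) (q = Add(Mul(Rational(1, 2), Pow(Mul(-11, 11), -1), Add(10, -15)), 5380) = Add(Mul(Rational(1, 2), Pow(-121, -1), -5), 5380) = Add(Mul(Rational(1, 2), Rational(-1, 121), -5), 5380) = Add(Rational(5, 242), 5380) = Rational(1301965, 242) ≈ 5380.0)
Mul(-1, q) = Mul(-1, Rational(1301965, 242)) = Rational(-1301965, 242)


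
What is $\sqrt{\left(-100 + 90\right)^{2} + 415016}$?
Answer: $6 \sqrt{11531} \approx 644.29$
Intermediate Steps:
$\sqrt{\left(-100 + 90\right)^{2} + 415016} = \sqrt{\left(-10\right)^{2} + 415016} = \sqrt{100 + 415016} = \sqrt{415116} = 6 \sqrt{11531}$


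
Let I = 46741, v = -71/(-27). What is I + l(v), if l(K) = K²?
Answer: 34079230/729 ≈ 46748.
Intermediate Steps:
v = 71/27 (v = -71*(-1/27) = 71/27 ≈ 2.6296)
I + l(v) = 46741 + (71/27)² = 46741 + 5041/729 = 34079230/729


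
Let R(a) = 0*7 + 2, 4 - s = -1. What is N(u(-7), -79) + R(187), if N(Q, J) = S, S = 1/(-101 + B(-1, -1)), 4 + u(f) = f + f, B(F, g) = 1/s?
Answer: 1003/504 ≈ 1.9901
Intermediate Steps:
s = 5 (s = 4 - 1*(-1) = 4 + 1 = 5)
B(F, g) = ⅕ (B(F, g) = 1/5 = ⅕)
u(f) = -4 + 2*f (u(f) = -4 + (f + f) = -4 + 2*f)
S = -5/504 (S = 1/(-101 + ⅕) = 1/(-504/5) = -5/504 ≈ -0.0099206)
N(Q, J) = -5/504
R(a) = 2 (R(a) = 0 + 2 = 2)
N(u(-7), -79) + R(187) = -5/504 + 2 = 1003/504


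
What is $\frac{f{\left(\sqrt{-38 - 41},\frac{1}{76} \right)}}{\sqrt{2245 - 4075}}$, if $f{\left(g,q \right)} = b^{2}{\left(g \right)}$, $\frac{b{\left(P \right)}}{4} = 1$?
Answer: $- \frac{8 i \sqrt{1830}}{915} \approx - 0.37402 i$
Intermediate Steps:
$b{\left(P \right)} = 4$ ($b{\left(P \right)} = 4 \cdot 1 = 4$)
$f{\left(g,q \right)} = 16$ ($f{\left(g,q \right)} = 4^{2} = 16$)
$\frac{f{\left(\sqrt{-38 - 41},\frac{1}{76} \right)}}{\sqrt{2245 - 4075}} = \frac{16}{\sqrt{2245 - 4075}} = \frac{16}{\sqrt{-1830}} = \frac{16}{i \sqrt{1830}} = 16 \left(- \frac{i \sqrt{1830}}{1830}\right) = - \frac{8 i \sqrt{1830}}{915}$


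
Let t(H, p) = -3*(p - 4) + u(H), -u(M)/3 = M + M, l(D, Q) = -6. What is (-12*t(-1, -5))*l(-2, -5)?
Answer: 2376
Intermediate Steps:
u(M) = -6*M (u(M) = -3*(M + M) = -6*M)
t(H, p) = 12 - 6*H - 3*p (t(H, p) = -3*(p - 4) - 6*H = -3*(-4 + p) - 6*H = (12 - 3*p) - 6*H = 12 - 6*H - 3*p)
(-12*t(-1, -5))*l(-2, -5) = -12*(12 - 6*(-1) - 3*(-5))*(-6) = -12*(12 + 6 + 15)*(-6) = -12*33*(-6) = -396*(-6) = 2376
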